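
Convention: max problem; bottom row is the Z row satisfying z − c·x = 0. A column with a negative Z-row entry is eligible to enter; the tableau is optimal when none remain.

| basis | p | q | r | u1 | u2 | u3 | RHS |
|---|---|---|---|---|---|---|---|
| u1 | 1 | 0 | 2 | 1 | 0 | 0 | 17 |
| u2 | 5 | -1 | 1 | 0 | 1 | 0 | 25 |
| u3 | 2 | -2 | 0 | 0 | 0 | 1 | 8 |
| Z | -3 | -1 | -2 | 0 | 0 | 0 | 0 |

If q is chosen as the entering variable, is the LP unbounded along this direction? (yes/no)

Every constraint-row entry in column q is ≤ 0, so increasing q is unbounded.

yes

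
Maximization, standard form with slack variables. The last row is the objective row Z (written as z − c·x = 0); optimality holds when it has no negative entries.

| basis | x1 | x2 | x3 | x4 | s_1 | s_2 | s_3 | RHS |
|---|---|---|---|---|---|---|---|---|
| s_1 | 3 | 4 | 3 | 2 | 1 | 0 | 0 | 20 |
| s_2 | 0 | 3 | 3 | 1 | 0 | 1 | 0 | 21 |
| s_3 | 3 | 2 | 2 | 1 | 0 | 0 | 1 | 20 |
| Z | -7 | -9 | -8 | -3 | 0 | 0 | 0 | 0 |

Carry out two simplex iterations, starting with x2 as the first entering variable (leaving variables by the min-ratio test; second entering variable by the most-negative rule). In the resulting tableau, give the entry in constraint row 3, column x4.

-1/3

Ratio test on column x2 — row 1: 20/4 = 5; row 2: 21/3 = 7; row 3: 20/2 = 10. Minimum is 5 at row 1 (s_1 leaves); pivot element 4.
Divide row 1 by 4; eliminate column x2 from the other rows.
Second iteration: most negative Z-row entry is -5/4 in column x3, so x3 enters.
Ratio test on column x3 — row 1: 5/(3/4) = 20/3; row 2: 6/(3/4) = 8; row 3: 10/(1/2) = 20. Minimum is 20/3 at row 1 (x2 leaves); pivot element 3/4.
Divide row 1 by 3/4; eliminate column x3 from the other rows.
After both pivots, the entry at constraint row 3, column x4 is -1/3.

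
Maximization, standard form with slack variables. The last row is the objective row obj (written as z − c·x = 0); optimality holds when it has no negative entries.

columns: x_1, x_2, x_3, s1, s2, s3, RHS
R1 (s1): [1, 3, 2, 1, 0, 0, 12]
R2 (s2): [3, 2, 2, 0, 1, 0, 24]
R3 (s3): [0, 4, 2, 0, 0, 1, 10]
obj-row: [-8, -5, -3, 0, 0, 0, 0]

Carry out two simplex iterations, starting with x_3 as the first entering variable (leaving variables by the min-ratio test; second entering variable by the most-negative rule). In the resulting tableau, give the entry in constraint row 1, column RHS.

2

Ratio test on column x_3 — row 1: 12/2 = 6; row 2: 24/2 = 12; row 3: 10/2 = 5. Minimum is 5 at row 3 (s3 leaves); pivot element 2.
Divide row 3 by 2; eliminate column x_3 from the other rows.
Second iteration: most negative obj-row entry is -8 in column x_1, so x_1 enters.
Ratio test on column x_1 — row 1: 2/1 = 2; row 2: 14/3 = 14/3; row 3: entry 0 ≤ 0. Minimum is 2 at row 1 (s1 leaves); pivot element 1.
Divide row 1 by 1; eliminate column x_1 from the other rows.
After both pivots, the entry at constraint row 1, column RHS is 2.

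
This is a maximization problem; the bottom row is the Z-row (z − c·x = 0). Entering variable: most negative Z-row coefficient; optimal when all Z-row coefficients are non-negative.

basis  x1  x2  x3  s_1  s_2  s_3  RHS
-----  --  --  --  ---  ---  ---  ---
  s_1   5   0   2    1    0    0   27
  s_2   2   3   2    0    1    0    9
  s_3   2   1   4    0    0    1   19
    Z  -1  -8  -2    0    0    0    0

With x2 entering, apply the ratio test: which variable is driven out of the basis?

s_2

Column x2 entries and ratios — s_1: 0 ≤ 0, skip; s_2: 9/3 = 3; s_3: 19/1 = 19.
Smallest ratio is 3 in the row of s_2, so s_2 leaves.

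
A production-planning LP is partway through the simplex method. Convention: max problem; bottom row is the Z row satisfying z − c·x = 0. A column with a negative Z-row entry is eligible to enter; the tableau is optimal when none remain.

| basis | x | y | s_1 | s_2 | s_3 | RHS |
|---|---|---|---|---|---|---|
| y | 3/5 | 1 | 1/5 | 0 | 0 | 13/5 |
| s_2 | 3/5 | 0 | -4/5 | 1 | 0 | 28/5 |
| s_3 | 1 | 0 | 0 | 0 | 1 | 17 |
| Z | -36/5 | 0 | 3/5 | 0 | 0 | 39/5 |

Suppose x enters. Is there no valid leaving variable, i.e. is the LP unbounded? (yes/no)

no

Column x has positive entries in row(s) 1, 2, 3, so the ratio test bounds it — not unbounded.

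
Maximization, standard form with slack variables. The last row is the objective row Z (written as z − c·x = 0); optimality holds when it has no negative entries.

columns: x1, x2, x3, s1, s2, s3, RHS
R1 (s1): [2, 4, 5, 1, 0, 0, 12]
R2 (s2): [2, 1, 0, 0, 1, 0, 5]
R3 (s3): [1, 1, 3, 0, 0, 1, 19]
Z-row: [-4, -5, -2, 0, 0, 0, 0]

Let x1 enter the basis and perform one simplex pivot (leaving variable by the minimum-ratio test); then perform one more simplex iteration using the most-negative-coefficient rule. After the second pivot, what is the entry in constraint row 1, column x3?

Ratio test on column x1 — row 1: 12/2 = 6; row 2: 5/2 = 5/2; row 3: 19/1 = 19. Minimum is 5/2 at row 2 (s2 leaves); pivot element 2.
Divide row 2 by 2; eliminate column x1 from the other rows.
Second iteration: most negative Z-row entry is -3 in column x2, so x2 enters.
Ratio test on column x2 — row 1: 7/3 = 7/3; row 2: (5/2)/(1/2) = 5; row 3: (33/2)/(1/2) = 33. Minimum is 7/3 at row 1 (s1 leaves); pivot element 3.
Divide row 1 by 3; eliminate column x2 from the other rows.
After both pivots, the entry at constraint row 1, column x3 is 5/3.

5/3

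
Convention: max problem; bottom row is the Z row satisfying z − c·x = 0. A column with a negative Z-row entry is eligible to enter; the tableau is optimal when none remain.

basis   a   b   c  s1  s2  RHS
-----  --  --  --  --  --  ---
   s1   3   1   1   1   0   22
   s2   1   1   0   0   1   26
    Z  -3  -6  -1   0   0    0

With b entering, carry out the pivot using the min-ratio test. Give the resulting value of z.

Ratio test on column b — row 1: 22/1 = 22; row 2: 26/1 = 26. Minimum is 22 at row 1 (s1 leaves); pivot element 1.
Pivot on row 1; the Z-row RHS becomes 0 − (-6)·22 = 132.

132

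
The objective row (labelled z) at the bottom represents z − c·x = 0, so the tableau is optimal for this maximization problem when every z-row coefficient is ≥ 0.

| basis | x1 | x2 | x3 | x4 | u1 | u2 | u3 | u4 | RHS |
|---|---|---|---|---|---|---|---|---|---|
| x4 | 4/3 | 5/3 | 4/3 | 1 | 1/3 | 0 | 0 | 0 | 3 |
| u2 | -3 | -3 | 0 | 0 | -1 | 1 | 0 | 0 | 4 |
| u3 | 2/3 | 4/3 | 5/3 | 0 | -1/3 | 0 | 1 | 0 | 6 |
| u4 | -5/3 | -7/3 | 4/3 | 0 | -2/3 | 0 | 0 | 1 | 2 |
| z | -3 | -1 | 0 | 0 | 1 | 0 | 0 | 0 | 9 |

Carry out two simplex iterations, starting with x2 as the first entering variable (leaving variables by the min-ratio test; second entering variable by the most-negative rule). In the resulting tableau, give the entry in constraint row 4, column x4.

Ratio test on column x2 — row 1: 3/(5/3) = 9/5; row 2: entry -3 ≤ 0; row 3: 6/(4/3) = 9/2; row 4: entry -7/3 ≤ 0. Minimum is 9/5 at row 1 (x4 leaves); pivot element 5/3.
Divide row 1 by 5/3; eliminate column x2 from the other rows.
Second iteration: most negative z-row entry is -11/5 in column x1, so x1 enters.
Ratio test on column x1 — row 1: (9/5)/(4/5) = 9/4; row 2: entry -3/5 ≤ 0; row 3: entry -2/5 ≤ 0; row 4: (31/5)/(1/5) = 31. Minimum is 9/4 at row 1 (x2 leaves); pivot element 4/5.
Divide row 1 by 4/5; eliminate column x1 from the other rows.
After both pivots, the entry at constraint row 4, column x4 is 5/4.

5/4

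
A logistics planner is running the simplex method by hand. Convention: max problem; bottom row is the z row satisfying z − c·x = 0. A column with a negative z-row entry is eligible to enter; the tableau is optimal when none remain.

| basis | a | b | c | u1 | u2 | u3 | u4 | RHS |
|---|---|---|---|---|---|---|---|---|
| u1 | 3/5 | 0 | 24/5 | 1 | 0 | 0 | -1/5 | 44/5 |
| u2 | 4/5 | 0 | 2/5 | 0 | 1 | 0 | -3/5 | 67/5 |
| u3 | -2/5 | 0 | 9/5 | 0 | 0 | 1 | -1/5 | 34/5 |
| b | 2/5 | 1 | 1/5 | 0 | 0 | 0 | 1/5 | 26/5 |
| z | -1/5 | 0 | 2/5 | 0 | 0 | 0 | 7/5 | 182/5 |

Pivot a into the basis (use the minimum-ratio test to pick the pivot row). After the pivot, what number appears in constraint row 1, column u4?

Ratio test on column a — row 1: (44/5)/(3/5) = 44/3; row 2: (67/5)/(4/5) = 67/4; row 3: entry -2/5 ≤ 0; row 4: (26/5)/(2/5) = 13. Minimum is 13 at row 4 (b leaves); pivot element 2/5.
Divide row 4 by 2/5; eliminate column a from the other rows.
Row 1 update in column u4: -1/5 − (3/5)·(1/2) = -1/2.

-1/2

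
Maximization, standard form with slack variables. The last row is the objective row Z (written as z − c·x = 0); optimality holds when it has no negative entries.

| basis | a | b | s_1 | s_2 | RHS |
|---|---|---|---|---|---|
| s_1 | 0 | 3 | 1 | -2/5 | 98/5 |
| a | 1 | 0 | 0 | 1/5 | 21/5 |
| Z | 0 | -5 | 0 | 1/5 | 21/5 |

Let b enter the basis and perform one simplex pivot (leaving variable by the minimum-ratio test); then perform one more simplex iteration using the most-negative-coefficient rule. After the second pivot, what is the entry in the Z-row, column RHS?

Ratio test on column b — row 1: (98/5)/3 = 98/15; row 2: entry 0 ≤ 0. Minimum is 98/15 at row 1 (s_1 leaves); pivot element 3.
Divide row 1 by 3; eliminate column b from the other rows.
Second iteration: most negative Z-row entry is -7/15 in column s_2, so s_2 enters.
Ratio test on column s_2 — row 1: entry -2/15 ≤ 0; row 2: (21/5)/(1/5) = 21. Minimum is 21 at row 2 (a leaves); pivot element 1/5.
Divide row 2 by 1/5; eliminate column s_2 from the other rows.
After both pivots, the entry at the Z-row, column RHS is 140/3.

140/3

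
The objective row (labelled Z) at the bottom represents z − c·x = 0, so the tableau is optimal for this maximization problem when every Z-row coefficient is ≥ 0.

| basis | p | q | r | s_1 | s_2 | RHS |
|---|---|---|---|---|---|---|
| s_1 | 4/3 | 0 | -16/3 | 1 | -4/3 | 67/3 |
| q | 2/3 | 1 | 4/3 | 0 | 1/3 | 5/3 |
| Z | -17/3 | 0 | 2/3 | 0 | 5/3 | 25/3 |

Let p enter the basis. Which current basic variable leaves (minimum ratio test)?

q

Column p entries and ratios — s_1: (67/3)/(4/3) = 67/4; q: (5/3)/(2/3) = 5/2.
Smallest ratio is 5/2 in the row of q, so q leaves.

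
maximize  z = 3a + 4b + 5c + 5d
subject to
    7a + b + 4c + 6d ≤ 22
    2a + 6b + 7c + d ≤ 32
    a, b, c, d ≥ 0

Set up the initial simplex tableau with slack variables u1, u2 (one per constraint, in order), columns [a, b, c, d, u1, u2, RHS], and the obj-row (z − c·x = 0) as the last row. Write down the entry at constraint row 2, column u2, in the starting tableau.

Slack u2 belongs to constraint 2; its column is the unit vector e_2, so the entry in row 2 is 1.

1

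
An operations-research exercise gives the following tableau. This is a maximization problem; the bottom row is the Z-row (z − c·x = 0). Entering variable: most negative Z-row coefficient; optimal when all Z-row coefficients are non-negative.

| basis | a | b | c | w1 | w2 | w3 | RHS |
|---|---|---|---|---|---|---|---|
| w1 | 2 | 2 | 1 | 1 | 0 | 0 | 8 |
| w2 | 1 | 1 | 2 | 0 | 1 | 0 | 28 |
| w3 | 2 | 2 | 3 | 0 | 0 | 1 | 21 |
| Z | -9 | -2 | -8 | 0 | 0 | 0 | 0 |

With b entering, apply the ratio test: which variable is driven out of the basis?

Column b entries and ratios — w1: 8/2 = 4; w2: 28/1 = 28; w3: 21/2 = 21/2.
Smallest ratio is 4 in the row of w1, so w1 leaves.

w1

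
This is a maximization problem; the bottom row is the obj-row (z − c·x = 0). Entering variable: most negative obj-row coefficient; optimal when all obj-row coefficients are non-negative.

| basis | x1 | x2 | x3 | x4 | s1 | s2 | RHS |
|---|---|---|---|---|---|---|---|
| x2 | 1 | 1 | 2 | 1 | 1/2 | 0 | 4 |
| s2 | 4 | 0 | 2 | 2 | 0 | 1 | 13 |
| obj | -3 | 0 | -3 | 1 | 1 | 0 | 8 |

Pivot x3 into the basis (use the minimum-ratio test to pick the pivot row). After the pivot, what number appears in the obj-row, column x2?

3/2

Ratio test on column x3 — row 1: 4/2 = 2; row 2: 13/2 = 13/2. Minimum is 2 at row 1 (x2 leaves); pivot element 2.
Divide row 1 by 2; eliminate column x3 from the other rows.
obj-row update in column x2: 0 − (-3)·(1/2) = 3/2.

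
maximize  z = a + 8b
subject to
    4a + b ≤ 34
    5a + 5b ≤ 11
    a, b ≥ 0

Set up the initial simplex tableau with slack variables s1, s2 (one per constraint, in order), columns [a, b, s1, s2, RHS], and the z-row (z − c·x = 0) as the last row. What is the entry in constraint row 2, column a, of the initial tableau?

5

Constraint 2 has coefficient 5 on a.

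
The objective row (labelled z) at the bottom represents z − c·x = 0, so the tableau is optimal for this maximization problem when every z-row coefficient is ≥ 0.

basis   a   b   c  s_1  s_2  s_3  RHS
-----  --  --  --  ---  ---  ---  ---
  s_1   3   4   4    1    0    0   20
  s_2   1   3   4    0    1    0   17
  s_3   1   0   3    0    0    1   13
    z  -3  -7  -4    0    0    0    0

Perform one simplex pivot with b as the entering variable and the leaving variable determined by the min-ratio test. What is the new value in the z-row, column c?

Ratio test on column b — row 1: 20/4 = 5; row 2: 17/3 = 17/3; row 3: entry 0 ≤ 0. Minimum is 5 at row 1 (s_1 leaves); pivot element 4.
Divide row 1 by 4; eliminate column b from the other rows.
z-row update in column c: -4 − (-7)·1 = 3.

3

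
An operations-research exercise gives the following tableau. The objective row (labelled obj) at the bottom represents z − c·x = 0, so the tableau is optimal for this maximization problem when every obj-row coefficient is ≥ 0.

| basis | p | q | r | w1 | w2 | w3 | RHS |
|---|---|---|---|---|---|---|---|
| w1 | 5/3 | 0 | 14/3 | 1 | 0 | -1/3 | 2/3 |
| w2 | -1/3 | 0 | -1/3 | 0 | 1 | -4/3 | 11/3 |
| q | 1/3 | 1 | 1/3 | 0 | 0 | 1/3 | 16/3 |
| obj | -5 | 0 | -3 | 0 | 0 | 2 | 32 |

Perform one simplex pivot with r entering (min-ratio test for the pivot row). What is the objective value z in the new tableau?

227/7

Ratio test on column r — row 1: (2/3)/(14/3) = 1/7; row 2: entry -1/3 ≤ 0; row 3: (16/3)/(1/3) = 16. Minimum is 1/7 at row 1 (w1 leaves); pivot element 14/3.
Pivot on row 1; the obj-row RHS becomes 32 − (-3)·(1/7) = 227/7.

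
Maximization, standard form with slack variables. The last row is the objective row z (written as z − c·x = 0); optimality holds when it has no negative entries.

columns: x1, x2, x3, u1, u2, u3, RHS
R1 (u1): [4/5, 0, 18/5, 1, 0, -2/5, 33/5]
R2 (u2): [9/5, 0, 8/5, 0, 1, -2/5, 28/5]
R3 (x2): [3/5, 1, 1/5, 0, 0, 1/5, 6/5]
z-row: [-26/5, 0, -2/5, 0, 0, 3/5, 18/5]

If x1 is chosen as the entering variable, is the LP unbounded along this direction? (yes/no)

no

Column x1 has positive entries in row(s) 1, 2, 3, so the ratio test bounds it — not unbounded.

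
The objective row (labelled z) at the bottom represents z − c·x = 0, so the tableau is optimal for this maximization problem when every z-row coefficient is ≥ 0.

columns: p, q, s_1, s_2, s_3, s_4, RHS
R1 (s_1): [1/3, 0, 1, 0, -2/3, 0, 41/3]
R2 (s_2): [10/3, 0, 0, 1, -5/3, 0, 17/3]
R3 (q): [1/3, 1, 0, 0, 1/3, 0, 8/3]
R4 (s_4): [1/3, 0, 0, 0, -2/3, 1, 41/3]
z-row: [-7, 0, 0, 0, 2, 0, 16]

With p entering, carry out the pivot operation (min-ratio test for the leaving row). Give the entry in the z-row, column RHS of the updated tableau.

279/10

Ratio test on column p — row 1: (41/3)/(1/3) = 41; row 2: (17/3)/(10/3) = 17/10; row 3: (8/3)/(1/3) = 8; row 4: (41/3)/(1/3) = 41. Minimum is 17/10 at row 2 (s_2 leaves); pivot element 10/3.
Divide row 2 by 10/3; eliminate column p from the other rows.
z-row update in column RHS: 16 − (-7)·(17/10) = 279/10.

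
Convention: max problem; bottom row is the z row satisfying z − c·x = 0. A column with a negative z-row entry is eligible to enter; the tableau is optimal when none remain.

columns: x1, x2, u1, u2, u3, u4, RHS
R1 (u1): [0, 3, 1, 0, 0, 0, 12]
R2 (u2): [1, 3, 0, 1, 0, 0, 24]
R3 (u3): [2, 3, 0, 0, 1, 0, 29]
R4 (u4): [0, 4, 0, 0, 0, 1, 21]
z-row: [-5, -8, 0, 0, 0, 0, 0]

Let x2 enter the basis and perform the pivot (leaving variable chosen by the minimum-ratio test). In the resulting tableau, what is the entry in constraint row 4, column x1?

Ratio test on column x2 — row 1: 12/3 = 4; row 2: 24/3 = 8; row 3: 29/3 = 29/3; row 4: 21/4 = 21/4. Minimum is 4 at row 1 (u1 leaves); pivot element 3.
Divide row 1 by 3; eliminate column x2 from the other rows.
Row 4 update in column x1: 0 − 4·0 = 0.

0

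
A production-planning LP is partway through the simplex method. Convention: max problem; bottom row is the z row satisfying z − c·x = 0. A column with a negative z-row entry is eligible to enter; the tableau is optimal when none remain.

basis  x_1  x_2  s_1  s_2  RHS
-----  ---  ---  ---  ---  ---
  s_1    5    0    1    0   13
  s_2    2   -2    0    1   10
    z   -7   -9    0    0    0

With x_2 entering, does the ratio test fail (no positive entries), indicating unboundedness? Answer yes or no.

Every constraint-row entry in column x_2 is ≤ 0, so increasing x_2 is unbounded.

yes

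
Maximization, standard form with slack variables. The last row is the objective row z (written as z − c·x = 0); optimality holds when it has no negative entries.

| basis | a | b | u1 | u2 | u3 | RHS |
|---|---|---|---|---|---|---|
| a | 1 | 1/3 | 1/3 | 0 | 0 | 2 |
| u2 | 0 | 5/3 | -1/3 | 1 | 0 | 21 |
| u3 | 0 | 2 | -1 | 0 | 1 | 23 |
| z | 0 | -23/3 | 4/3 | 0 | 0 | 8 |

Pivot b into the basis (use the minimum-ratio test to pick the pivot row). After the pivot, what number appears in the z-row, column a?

Ratio test on column b — row 1: 2/(1/3) = 6; row 2: 21/(5/3) = 63/5; row 3: 23/2 = 23/2. Minimum is 6 at row 1 (a leaves); pivot element 1/3.
Divide row 1 by 1/3; eliminate column b from the other rows.
z-row update in column a: 0 − (-23/3)·3 = 23.

23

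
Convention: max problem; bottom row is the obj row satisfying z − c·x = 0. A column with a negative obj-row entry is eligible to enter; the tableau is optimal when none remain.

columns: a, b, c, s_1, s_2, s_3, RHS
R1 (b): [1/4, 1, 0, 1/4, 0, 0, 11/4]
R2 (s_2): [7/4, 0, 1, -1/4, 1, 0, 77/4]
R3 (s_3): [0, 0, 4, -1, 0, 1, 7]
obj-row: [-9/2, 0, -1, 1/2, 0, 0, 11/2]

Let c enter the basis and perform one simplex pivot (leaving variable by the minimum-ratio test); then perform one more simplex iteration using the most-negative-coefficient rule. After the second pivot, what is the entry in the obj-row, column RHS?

Ratio test on column c — row 1: entry 0 ≤ 0; row 2: (77/4)/1 = 77/4; row 3: 7/4 = 7/4. Minimum is 7/4 at row 3 (s_3 leaves); pivot element 4.
Divide row 3 by 4; eliminate column c from the other rows.
Second iteration: most negative obj-row entry is -9/2 in column a, so a enters.
Ratio test on column a — row 1: (11/4)/(1/4) = 11; row 2: (35/2)/(7/4) = 10; row 3: entry 0 ≤ 0. Minimum is 10 at row 2 (s_2 leaves); pivot element 7/4.
Divide row 2 by 7/4; eliminate column a from the other rows.
After both pivots, the entry at the obj-row, column RHS is 209/4.

209/4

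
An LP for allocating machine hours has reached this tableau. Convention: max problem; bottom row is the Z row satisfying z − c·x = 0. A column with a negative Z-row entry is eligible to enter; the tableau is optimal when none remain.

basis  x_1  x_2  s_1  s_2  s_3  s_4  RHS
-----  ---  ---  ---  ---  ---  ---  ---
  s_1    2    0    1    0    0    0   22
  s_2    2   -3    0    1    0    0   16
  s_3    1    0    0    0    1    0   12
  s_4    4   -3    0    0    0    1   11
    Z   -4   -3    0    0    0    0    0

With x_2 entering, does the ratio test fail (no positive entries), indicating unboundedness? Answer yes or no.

yes

Every constraint-row entry in column x_2 is ≤ 0, so increasing x_2 is unbounded.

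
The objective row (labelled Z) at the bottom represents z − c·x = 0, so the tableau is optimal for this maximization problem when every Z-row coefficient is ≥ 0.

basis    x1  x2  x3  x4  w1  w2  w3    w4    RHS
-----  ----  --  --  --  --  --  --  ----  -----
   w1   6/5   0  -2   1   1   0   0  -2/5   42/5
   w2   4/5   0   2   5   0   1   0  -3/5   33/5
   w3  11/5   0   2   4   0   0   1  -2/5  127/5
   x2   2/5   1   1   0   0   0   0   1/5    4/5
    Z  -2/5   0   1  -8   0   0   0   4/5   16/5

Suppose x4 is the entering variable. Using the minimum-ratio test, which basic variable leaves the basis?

Column x4 entries and ratios — w1: (42/5)/1 = 42/5; w2: (33/5)/5 = 33/25; w3: (127/5)/4 = 127/20; x2: 0 ≤ 0, skip.
Smallest ratio is 33/25 in the row of w2, so w2 leaves.

w2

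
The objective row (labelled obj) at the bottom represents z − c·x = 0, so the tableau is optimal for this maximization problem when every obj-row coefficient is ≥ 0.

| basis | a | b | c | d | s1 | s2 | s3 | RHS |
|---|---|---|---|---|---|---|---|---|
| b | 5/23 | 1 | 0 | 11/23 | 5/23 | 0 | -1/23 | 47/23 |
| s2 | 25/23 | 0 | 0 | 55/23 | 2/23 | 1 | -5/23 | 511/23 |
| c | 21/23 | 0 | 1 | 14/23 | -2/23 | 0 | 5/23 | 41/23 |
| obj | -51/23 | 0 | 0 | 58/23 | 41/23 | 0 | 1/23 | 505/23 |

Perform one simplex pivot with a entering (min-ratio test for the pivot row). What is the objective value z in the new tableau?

184/7

Ratio test on column a — row 1: (47/23)/(5/23) = 47/5; row 2: (511/23)/(25/23) = 511/25; row 3: (41/23)/(21/23) = 41/21. Minimum is 41/21 at row 3 (c leaves); pivot element 21/23.
Pivot on row 3; the obj-row RHS becomes 505/23 − (-51/23)·(41/21) = 184/7.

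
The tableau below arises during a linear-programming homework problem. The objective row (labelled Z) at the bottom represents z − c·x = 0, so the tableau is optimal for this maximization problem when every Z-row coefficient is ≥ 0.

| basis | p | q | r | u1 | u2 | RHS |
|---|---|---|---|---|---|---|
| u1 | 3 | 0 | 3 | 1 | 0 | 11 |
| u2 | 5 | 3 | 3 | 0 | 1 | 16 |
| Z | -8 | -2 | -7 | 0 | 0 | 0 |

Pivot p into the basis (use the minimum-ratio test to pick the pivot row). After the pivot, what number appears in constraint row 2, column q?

3/5

Ratio test on column p — row 1: 11/3 = 11/3; row 2: 16/5 = 16/5. Minimum is 16/5 at row 2 (u2 leaves); pivot element 5.
Divide row 2 by 5; eliminate column p from the other rows.
In the new row 2, the q entry is the old entry divided by the pivot: 3/5 = 3/5.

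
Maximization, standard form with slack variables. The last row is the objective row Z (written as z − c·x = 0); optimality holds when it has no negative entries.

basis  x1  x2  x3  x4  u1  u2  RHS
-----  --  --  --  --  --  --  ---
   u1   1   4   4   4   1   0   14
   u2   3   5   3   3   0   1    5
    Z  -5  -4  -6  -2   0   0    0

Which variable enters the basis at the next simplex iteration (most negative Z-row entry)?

Negative Z-row entries: x1: -5, x2: -4, x3: -6, x4: -2.
The most negative is -6 in column x3, so x3 enters.

x3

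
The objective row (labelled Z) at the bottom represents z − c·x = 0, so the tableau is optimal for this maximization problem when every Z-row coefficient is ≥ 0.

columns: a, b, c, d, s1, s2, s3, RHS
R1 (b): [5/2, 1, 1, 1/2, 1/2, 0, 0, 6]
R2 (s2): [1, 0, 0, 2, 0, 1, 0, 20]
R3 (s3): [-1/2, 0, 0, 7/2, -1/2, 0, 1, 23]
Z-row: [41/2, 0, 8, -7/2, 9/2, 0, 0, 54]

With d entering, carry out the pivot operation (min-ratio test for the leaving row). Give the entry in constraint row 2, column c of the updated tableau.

Ratio test on column d — row 1: 6/(1/2) = 12; row 2: 20/2 = 10; row 3: 23/(7/2) = 46/7. Minimum is 46/7 at row 3 (s3 leaves); pivot element 7/2.
Divide row 3 by 7/2; eliminate column d from the other rows.
Row 2 update in column c: 0 − 2·0 = 0.

0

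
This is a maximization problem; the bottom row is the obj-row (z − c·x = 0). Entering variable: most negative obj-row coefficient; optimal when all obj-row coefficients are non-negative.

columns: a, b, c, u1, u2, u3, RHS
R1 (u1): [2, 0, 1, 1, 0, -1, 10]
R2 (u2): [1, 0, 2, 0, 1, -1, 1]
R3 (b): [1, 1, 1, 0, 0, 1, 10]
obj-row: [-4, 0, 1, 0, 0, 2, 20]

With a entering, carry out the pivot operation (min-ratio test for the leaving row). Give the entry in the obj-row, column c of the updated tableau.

9

Ratio test on column a — row 1: 10/2 = 5; row 2: 1/1 = 1; row 3: 10/1 = 10. Minimum is 1 at row 2 (u2 leaves); pivot element 1.
Divide row 2 by 1; eliminate column a from the other rows.
obj-row update in column c: 1 − (-4)·2 = 9.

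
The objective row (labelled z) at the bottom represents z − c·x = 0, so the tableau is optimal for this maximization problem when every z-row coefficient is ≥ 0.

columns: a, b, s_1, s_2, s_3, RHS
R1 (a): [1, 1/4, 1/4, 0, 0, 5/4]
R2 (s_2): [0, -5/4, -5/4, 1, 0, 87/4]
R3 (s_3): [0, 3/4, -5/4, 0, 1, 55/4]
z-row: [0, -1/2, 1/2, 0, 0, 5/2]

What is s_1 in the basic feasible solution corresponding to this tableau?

s_1 is not in the basis, so in the current basic feasible solution s_1 = 0.

0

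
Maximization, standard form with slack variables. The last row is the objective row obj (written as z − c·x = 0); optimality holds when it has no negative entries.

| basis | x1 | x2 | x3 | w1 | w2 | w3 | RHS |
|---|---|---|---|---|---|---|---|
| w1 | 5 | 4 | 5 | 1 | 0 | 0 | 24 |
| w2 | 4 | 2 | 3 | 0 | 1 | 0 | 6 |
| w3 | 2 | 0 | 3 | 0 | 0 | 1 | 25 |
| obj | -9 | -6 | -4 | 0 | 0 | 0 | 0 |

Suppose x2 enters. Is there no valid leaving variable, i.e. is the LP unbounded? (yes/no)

no

Column x2 has positive entries in row(s) 1, 2, so the ratio test bounds it — not unbounded.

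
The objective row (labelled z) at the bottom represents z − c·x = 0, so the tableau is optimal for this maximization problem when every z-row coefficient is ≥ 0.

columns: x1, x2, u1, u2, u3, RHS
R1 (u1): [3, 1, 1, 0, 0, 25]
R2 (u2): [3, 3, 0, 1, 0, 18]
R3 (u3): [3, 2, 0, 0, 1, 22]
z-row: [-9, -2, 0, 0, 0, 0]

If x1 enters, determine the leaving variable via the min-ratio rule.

Column x1 entries and ratios — u1: 25/3 = 25/3; u2: 18/3 = 6; u3: 22/3 = 22/3.
Smallest ratio is 6 in the row of u2, so u2 leaves.

u2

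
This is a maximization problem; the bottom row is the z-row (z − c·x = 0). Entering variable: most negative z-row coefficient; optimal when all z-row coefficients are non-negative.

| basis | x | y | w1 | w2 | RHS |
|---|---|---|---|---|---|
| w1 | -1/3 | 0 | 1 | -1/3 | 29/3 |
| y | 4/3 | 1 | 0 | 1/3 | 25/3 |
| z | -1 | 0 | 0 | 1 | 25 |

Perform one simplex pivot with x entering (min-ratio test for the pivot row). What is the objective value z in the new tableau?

Ratio test on column x — row 1: entry -1/3 ≤ 0; row 2: (25/3)/(4/3) = 25/4. Minimum is 25/4 at row 2 (y leaves); pivot element 4/3.
Pivot on row 2; the z-row RHS becomes 25 − (-1)·(25/4) = 125/4.

125/4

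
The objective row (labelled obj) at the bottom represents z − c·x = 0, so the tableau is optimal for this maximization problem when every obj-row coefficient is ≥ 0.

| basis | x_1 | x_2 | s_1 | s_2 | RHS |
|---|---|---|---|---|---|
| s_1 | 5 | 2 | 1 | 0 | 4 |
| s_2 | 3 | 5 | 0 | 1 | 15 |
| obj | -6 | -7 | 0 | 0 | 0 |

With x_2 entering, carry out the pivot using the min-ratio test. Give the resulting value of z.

Ratio test on column x_2 — row 1: 4/2 = 2; row 2: 15/5 = 3. Minimum is 2 at row 1 (s_1 leaves); pivot element 2.
Pivot on row 1; the obj-row RHS becomes 0 − (-7)·2 = 14.

14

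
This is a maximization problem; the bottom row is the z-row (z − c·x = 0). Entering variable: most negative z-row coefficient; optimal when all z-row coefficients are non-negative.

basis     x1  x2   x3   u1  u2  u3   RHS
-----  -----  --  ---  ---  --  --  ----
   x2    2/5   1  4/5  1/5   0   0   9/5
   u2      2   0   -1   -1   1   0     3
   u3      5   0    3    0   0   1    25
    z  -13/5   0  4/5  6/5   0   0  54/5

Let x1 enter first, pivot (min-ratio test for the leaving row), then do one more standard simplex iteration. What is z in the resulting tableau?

Ratio test on column x1 — row 1: (9/5)/(2/5) = 9/2; row 2: 3/2 = 3/2; row 3: 25/5 = 5. Minimum is 3/2 at row 2 (u2 leaves); pivot element 2.
Pivot on row 2; the z-row RHS becomes 54/5 − (-13/5)·(3/2) = 147/10.
Next entering variable (most negative z-row entry -1/2): x3.
Ratio test on column x3 — row 1: (6/5)/1 = 6/5; row 2: entry -1/2 ≤ 0; row 3: (35/2)/(11/2) = 35/11. Minimum is 6/5 at row 1 (x2 leaves); pivot element 1.
After the second pivot the z-row RHS is 147/10 − (-1/2)·(6/5) = 153/10.

153/10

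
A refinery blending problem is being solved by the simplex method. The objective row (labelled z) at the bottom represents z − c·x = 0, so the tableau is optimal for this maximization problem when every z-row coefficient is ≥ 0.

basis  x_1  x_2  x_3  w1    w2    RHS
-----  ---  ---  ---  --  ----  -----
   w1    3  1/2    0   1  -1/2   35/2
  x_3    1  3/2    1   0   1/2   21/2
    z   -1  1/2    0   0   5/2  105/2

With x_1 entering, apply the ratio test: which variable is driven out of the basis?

Column x_1 entries and ratios — w1: (35/2)/3 = 35/6; x_3: (21/2)/1 = 21/2.
Smallest ratio is 35/6 in the row of w1, so w1 leaves.

w1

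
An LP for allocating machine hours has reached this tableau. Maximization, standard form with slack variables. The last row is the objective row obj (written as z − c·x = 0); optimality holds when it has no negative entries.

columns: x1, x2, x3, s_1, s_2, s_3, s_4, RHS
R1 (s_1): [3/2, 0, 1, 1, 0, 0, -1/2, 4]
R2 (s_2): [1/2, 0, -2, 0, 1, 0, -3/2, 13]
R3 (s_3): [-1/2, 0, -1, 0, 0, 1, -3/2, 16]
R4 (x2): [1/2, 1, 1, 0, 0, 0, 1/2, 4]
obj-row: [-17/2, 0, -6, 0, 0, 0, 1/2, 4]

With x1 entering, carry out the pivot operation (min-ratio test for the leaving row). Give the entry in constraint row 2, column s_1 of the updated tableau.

Ratio test on column x1 — row 1: 4/(3/2) = 8/3; row 2: 13/(1/2) = 26; row 3: entry -1/2 ≤ 0; row 4: 4/(1/2) = 8. Minimum is 8/3 at row 1 (s_1 leaves); pivot element 3/2.
Divide row 1 by 3/2; eliminate column x1 from the other rows.
Row 2 update in column s_1: 0 − (1/2)·(2/3) = -1/3.

-1/3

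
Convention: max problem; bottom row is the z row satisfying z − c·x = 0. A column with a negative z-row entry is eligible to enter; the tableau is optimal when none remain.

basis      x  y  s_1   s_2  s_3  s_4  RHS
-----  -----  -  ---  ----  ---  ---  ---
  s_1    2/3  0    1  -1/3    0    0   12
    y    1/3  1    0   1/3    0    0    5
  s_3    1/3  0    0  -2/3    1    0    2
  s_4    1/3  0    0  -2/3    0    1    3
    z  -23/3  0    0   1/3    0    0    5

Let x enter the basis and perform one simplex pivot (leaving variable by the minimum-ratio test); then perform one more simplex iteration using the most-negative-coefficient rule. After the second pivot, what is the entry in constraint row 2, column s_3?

Ratio test on column x — row 1: 12/(2/3) = 18; row 2: 5/(1/3) = 15; row 3: 2/(1/3) = 6; row 4: 3/(1/3) = 9. Minimum is 6 at row 3 (s_3 leaves); pivot element 1/3.
Divide row 3 by 1/3; eliminate column x from the other rows.
Second iteration: most negative z-row entry is -15 in column s_2, so s_2 enters.
Ratio test on column s_2 — row 1: 8/1 = 8; row 2: 3/1 = 3; row 3: entry -2 ≤ 0; row 4: entry 0 ≤ 0. Minimum is 3 at row 2 (y leaves); pivot element 1.
Divide row 2 by 1; eliminate column s_2 from the other rows.
After both pivots, the entry at constraint row 2, column s_3 is -1.

-1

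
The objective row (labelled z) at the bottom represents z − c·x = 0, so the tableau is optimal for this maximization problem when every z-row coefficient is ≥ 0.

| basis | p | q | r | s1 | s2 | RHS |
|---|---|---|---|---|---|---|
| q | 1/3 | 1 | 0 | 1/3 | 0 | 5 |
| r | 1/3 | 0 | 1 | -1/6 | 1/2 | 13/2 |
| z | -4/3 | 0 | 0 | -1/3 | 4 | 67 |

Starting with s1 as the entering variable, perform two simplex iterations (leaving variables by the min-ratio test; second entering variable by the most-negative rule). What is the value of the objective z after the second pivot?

Ratio test on column s1 — row 1: 5/(1/3) = 15; row 2: entry -1/6 ≤ 0. Minimum is 15 at row 1 (q leaves); pivot element 1/3.
Pivot on row 1; the z-row RHS becomes 67 − (-1/3)·15 = 72.
Next entering variable (most negative z-row entry -1): p.
Ratio test on column p — row 1: 15/1 = 15; row 2: 9/(1/2) = 18. Minimum is 15 at row 1 (s1 leaves); pivot element 1.
After the second pivot the z-row RHS is 72 − (-1)·15 = 87.

87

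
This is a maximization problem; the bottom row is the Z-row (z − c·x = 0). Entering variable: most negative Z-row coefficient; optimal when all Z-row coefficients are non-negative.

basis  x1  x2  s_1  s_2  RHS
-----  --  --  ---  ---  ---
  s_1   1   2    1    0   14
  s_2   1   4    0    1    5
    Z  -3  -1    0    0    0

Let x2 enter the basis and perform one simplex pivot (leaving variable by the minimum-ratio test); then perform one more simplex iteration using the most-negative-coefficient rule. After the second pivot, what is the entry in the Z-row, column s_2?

Ratio test on column x2 — row 1: 14/2 = 7; row 2: 5/4 = 5/4. Minimum is 5/4 at row 2 (s_2 leaves); pivot element 4.
Divide row 2 by 4; eliminate column x2 from the other rows.
Second iteration: most negative Z-row entry is -11/4 in column x1, so x1 enters.
Ratio test on column x1 — row 1: (23/2)/(1/2) = 23; row 2: (5/4)/(1/4) = 5. Minimum is 5 at row 2 (x2 leaves); pivot element 1/4.
Divide row 2 by 1/4; eliminate column x1 from the other rows.
After both pivots, the entry at the Z-row, column s_2 is 3.

3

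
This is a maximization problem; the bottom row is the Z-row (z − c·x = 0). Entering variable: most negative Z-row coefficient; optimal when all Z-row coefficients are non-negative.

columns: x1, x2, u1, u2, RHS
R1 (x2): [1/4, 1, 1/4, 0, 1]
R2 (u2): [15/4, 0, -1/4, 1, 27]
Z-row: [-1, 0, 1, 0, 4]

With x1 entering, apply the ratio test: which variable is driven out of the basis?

x2

Column x1 entries and ratios — x2: 1/(1/4) = 4; u2: 27/(15/4) = 36/5.
Smallest ratio is 4 in the row of x2, so x2 leaves.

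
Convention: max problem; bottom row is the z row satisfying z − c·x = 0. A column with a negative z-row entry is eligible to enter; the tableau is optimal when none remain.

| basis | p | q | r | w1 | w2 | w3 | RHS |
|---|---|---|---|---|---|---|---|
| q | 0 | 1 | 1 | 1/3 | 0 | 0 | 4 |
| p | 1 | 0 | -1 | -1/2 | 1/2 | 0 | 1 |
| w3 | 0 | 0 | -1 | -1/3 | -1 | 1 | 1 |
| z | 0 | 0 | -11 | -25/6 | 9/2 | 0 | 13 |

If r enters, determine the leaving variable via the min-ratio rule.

Column r entries and ratios — q: 4/1 = 4; p: -1 ≤ 0, skip; w3: -1 ≤ 0, skip.
Smallest ratio is 4 in the row of q, so q leaves.

q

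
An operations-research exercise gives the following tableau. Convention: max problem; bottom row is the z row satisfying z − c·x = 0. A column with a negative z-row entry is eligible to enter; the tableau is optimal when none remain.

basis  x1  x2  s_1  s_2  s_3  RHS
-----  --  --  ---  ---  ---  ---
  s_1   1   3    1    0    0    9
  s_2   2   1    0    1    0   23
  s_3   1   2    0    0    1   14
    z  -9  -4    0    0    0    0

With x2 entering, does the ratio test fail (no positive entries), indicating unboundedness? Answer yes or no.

no

Column x2 has positive entries in row(s) 1, 2, 3, so the ratio test bounds it — not unbounded.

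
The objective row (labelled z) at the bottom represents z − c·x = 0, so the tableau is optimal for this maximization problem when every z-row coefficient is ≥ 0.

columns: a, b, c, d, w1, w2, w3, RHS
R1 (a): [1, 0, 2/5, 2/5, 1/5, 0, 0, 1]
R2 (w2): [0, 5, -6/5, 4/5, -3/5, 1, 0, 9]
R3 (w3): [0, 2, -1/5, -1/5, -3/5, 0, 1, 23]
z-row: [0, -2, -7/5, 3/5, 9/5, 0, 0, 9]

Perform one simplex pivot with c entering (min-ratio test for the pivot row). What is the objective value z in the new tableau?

25/2

Ratio test on column c — row 1: 1/(2/5) = 5/2; row 2: entry -6/5 ≤ 0; row 3: entry -1/5 ≤ 0. Minimum is 5/2 at row 1 (a leaves); pivot element 2/5.
Pivot on row 1; the z-row RHS becomes 9 − (-7/5)·(5/2) = 25/2.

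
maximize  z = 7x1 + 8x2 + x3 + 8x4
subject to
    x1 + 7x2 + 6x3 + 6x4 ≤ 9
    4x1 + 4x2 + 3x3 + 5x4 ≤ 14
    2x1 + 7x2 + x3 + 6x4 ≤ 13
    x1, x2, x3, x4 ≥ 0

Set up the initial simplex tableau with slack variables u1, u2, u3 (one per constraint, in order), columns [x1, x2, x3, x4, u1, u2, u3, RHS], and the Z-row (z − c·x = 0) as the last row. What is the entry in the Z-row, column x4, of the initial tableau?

-8

The Z-row carries the negated objective coefficients: the x4 entry is -8.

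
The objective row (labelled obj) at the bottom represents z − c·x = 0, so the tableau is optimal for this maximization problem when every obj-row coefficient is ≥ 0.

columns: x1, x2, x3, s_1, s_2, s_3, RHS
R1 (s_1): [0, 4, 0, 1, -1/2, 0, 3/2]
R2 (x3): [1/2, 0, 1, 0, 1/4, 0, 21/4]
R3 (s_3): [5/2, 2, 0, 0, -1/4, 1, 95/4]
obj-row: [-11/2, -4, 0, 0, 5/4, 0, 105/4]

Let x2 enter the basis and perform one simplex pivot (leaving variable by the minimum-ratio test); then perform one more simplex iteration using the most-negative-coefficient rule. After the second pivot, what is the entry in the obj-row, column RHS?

Ratio test on column x2 — row 1: (3/2)/4 = 3/8; row 2: entry 0 ≤ 0; row 3: (95/4)/2 = 95/8. Minimum is 3/8 at row 1 (s_1 leaves); pivot element 4.
Divide row 1 by 4; eliminate column x2 from the other rows.
Second iteration: most negative obj-row entry is -11/2 in column x1, so x1 enters.
Ratio test on column x1 — row 1: entry 0 ≤ 0; row 2: (21/4)/(1/2) = 21/2; row 3: 23/(5/2) = 46/5. Minimum is 46/5 at row 3 (s_3 leaves); pivot element 5/2.
Divide row 3 by 5/2; eliminate column x1 from the other rows.
After both pivots, the entry at the obj-row, column RHS is 1567/20.

1567/20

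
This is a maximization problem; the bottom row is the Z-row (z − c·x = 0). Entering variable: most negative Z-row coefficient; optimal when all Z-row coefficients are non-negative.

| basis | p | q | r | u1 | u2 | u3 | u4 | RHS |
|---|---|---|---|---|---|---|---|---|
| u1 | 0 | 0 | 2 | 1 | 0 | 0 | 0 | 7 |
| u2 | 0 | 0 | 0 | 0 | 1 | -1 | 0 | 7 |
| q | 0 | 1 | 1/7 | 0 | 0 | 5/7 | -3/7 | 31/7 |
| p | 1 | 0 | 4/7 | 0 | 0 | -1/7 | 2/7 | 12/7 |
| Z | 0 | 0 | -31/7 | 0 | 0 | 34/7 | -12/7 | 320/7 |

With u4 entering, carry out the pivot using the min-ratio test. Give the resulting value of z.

Ratio test on column u4 — row 1: entry 0 ≤ 0; row 2: entry 0 ≤ 0; row 3: entry -3/7 ≤ 0; row 4: (12/7)/(2/7) = 6. Minimum is 6 at row 4 (p leaves); pivot element 2/7.
Pivot on row 4; the Z-row RHS becomes 320/7 − (-12/7)·6 = 56.

56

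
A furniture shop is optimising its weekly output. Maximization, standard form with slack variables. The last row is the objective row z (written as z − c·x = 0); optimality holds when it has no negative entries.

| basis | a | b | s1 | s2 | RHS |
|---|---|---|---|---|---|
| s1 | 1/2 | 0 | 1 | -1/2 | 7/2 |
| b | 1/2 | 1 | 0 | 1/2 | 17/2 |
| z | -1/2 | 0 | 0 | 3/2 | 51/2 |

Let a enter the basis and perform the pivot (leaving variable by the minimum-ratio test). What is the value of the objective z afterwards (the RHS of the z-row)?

Ratio test on column a — row 1: (7/2)/(1/2) = 7; row 2: (17/2)/(1/2) = 17. Minimum is 7 at row 1 (s1 leaves); pivot element 1/2.
Pivot on row 1; the z-row RHS becomes 51/2 − (-1/2)·7 = 29.

29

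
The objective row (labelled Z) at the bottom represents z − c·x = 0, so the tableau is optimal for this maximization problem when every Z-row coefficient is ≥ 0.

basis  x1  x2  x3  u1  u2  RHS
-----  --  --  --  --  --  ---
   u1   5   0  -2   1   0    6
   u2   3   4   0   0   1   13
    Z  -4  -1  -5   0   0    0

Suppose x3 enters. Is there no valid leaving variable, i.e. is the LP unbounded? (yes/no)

Every constraint-row entry in column x3 is ≤ 0, so increasing x3 is unbounded.

yes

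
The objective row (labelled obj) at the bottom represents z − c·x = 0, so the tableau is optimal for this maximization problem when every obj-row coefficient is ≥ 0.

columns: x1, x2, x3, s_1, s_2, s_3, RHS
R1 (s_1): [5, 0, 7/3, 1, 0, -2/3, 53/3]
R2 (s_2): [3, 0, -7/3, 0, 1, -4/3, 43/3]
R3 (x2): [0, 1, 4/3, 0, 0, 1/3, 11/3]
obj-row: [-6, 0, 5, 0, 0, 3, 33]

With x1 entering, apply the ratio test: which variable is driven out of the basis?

Column x1 entries and ratios — s_1: (53/3)/5 = 53/15; s_2: (43/3)/3 = 43/9; x2: 0 ≤ 0, skip.
Smallest ratio is 53/15 in the row of s_1, so s_1 leaves.

s_1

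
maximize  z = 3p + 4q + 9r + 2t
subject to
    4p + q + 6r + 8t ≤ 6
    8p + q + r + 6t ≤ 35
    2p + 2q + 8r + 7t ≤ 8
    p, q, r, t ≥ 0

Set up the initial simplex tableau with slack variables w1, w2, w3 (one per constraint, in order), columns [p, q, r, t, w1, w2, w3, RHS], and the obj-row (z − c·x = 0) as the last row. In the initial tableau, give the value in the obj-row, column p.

-3

The obj-row carries the negated objective coefficients: the p entry is -3.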